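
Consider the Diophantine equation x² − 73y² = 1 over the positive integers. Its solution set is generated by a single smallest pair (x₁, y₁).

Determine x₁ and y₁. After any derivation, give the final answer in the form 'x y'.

2281249 267000

[8; 1,1,5,5,1,1,16] for √73; ℓ=7 ⇒ convergent index 13
a_0=8:  p_0=8·1+0=8,  q_0=8·0+1=1
…
a_2=1:  p_2=1·9+8=17,  q_2=1·1+1=2
a_3=5:  p_3=5·17+9=94,  q_3=5·2+1=11
…
a_5=1:  p_5=1·487+94=581,  q_5=1·57+11=68
a_6=1:  p_6=1·581+487=1068,  q_6=1·68+57=125
a_7=16:  p_7=16·1068+581=17669,  q_7=16·125+68=2068
a_8=1:  p_8=1·17669+1068=18737,  q_8=1·2068+125=2193
…
a_10=5:  p_10=5·36406+18737=200767,  q_10=5·4261+2193=23498
…
a_12=1:  p_12=1·1040241+200767=1241008,  q_12=1·121751+23498=145249
a_13=1:  p_13=1·1241008+1040241=2281249,  q_13=1·145249+121751=267000
(x₁, y₁) = (2281249, 267000);  2281249² − 73·267000² = 1 ✓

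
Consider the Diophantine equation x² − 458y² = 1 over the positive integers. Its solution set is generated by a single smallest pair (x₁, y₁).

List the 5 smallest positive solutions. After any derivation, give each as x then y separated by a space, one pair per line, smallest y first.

√458 = [21; 2,2,42, …], period ℓ=3 (odd) → k=5
step 0: (21, 1)  from 21·(1,0) + (0,1)
…
step 4: (9181, 429)  from 2·(4537,212) + (107,5)
step 5: (22899, 1070)  from 2·(9181,429) + (4537,212)
(x₁, y₁) = (22899, 1070);  22899² − 458·1070² = 1 ✓
(x_2, y_2) = (22899·22899 + 458·1070·1070, 22899·1070 + 1070·22899) = (1048728401, 49003860)
(x_3, y_3) = (22899·1048728401 + 458·1070·49003860, 22899·49003860 + 1070·1048728401) = (48029663286099, 2244278779210)
(x_4, y_4) = (22899·48029663286099 + 458·1070·2244278779210, 22899·2244278779210 + 1070·48029663286099) = (2199662518128033601, 102783479481255720)
(x_5, y_5) = (22899·2199662518128033601 + 458·1070·102783479481255720, 22899·102783479481255720 + 1070·2199662518128033601) = (100740143957198019572499, 4707277791038270685350)

22899 1070
1048728401 49003860
48029663286099 2244278779210
2199662518128033601 102783479481255720
100740143957198019572499 4707277791038270685350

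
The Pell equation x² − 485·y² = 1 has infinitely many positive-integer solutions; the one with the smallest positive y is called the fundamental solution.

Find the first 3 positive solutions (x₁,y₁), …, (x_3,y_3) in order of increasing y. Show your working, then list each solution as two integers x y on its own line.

[22; 44] for √485; ℓ=1 ⇒ convergent index 1
i=0: a=22 ⇒ p=22, q=1
i=1: a=44 ⇒ p=969, q=44
→ (969, 44).  Check: 969²=938961, 485·44²=938960, difference 1.
(x_2, y_2) = (969·969 + 485·44·44, 969·44 + 44·969) = (1877921, 85272)
(x_3, y_3) = (969·1877921 + 485·44·85272, 969·85272 + 44·1877921) = (3639409929, 165257092)

969 44
1877921 85272
3639409929 165257092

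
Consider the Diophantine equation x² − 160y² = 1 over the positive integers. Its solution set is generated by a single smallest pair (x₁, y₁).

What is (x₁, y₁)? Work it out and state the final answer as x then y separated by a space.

d=160: √d = [12; 1,1,1,5,1,1,1,24] (ℓ=8, even), read p_7/q_7
step 0: (12, 1)  from 12·(1,0) + (0,1)
…
step 2: (25, 2)  from 1·(13,1) + (12,1)
…
step 4: (215, 17)  from 5·(38,3) + (25,2)
…
step 6: (468, 37)  from 1·(253,20) + (215,17)
step 7: (721, 57)  from 1·(468,37) + (253,20)
(x₁, y₁) = (721, 57);  721² − 160·57² = 1 ✓

721 57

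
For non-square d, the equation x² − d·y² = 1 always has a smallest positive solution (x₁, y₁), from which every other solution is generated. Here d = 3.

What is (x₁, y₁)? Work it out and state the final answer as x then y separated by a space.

[1; 1,2] for √3; ℓ=2 ⇒ convergent index 1
i=0: a=1 ⇒ p=1, q=1
i=1: a=1 ⇒ p=2, q=1
(x₁, y₁) = (2, 1);  2² − 3·1² = 1 ✓

2 1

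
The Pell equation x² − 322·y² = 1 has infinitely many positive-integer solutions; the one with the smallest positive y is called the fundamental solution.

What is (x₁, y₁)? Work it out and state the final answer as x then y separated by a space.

√322 = [17; 1,16,1,34, …], period ℓ=4 (even) → k=3
i=0: a=17 ⇒ p=17, q=1
i=1: a=1 ⇒ p=18, q=1
i=2: a=16 ⇒ p=305, q=17
i=3: a=1 ⇒ p=323, q=18
→ (323, 18).  Check: 323²=104329, 322·18²=104328, difference 1.

323 18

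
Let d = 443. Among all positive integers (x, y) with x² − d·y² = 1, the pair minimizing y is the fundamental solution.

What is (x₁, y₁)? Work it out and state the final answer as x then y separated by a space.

442 21

√443 = [21; 21,42, …], period ℓ=2 (even) → k=1
k=0  a_k=21  p_k/q_k = 21/1
k=1  a_k=21  p_k/q_k = 442/21
fundamental: x₁=442, y₁=21  (since 195364 − 443·441 = 1)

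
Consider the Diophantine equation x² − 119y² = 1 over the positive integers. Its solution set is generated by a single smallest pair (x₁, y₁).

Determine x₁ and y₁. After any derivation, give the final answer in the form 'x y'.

120 11

√119 → a₀=10, period (1,9,1,20); ℓ=4 even so k=3
step 0: (10, 1)  from 10·(1,0) + (0,1)
step 1: (11, 1)  from 1·(10,1) + (1,0)
step 2: (109, 10)  from 9·(11,1) + (10,1)
step 3: (120, 11)  from 1·(109,10) + (11,1)
(x₁, y₁) = (120, 11);  120² − 119·11² = 1 ✓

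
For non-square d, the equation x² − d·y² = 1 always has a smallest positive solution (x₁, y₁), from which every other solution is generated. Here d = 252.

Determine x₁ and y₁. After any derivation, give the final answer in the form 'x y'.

127 8

[15; 1,6,1,30] for √252; ℓ=4 ⇒ convergent index 3
i=0: a=15 ⇒ p=15, q=1
…
i=2: a=6 ⇒ p=111, q=7
i=3: a=1 ⇒ p=127, q=8
fundamental: x₁=127, y₁=8  (since 16129 − 252·64 = 1)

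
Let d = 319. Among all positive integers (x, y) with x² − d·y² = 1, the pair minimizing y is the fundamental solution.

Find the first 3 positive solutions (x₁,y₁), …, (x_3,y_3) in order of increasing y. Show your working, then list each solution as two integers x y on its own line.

√319 = [17; 1,6,5,1,4,…,6,1,34, …], period ℓ=14 (even) → k=13
i=0: a=17 ⇒ p=17, q=1
…
i=8: a=3 ⇒ p=58797, q=3292
i=9: a=4 ⇒ p=250816, q=14043
…
i=11: a=5 ⇒ p=1798881, q=100718
i=12: a=6 ⇒ p=11102899, q=621643
i=13: a=1 ⇒ p=12901780, q=722361
(x₁, y₁) = (12901780, 722361);  12901780² − 319·722361² = 1 ✓
(12901780+722361√319)^2 = 332911854336799 + 18639485405160√319
(12901780+722361√319)^3 = 8590311008090840302660 + 480965080021169647239√319

12901780 722361
332911854336799 18639485405160
8590311008090840302660 480965080021169647239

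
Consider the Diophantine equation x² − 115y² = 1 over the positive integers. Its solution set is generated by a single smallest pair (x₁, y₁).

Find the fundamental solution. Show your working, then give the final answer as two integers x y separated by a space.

d=115: √d = [10; 1,2,1,1,1,1,1,2,1,20] (ℓ=10, even), read p_9/q_9
step 0: (10, 1)  from 10·(1,0) + (0,1)
…
step 3: (43, 4)  from 1·(32,3) + (11,1)
step 4: (75, 7)  from 1·(43,4) + (32,3)
…
step 8: (815, 76)  from 2·(311,29) + (193,18)
step 9: (1126, 105)  from 1·(815,76) + (311,29)
fundamental: x₁=1126, y₁=105  (since 1267876 − 115·11025 = 1)

1126 105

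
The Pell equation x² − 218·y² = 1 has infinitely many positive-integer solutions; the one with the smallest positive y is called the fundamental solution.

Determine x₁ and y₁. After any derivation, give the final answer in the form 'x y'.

126003 8534

√218 = [14; 1,3,3,1,28, …], period ℓ=5 (odd) → k=9
k=0  a_k=14  p_k/q_k = 14/1
…
k=2  a_k=3  p_k/q_k = 59/4
k=3  a_k=3  p_k/q_k = 192/13
k=4  a_k=1  p_k/q_k = 251/17
k=5  a_k=28  p_k/q_k = 7220/489
k=6  a_k=1  p_k/q_k = 7471/506
k=7  a_k=3  p_k/q_k = 29633/2007
k=8  a_k=3  p_k/q_k = 96370/6527
k=9  a_k=1  p_k/q_k = 126003/8534
(x₁, y₁) = (126003, 8534);  126003² − 218·8534² = 1 ✓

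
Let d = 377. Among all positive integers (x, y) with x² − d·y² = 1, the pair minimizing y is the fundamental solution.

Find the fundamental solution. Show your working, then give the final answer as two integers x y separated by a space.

√377 → a₀=19, period (2,2,2,38); ℓ=4 even so k=3
a_0=19:  p_0=19·1+0=19,  q_0=19·0+1=1
…
a_2=2:  p_2=2·39+19=97,  q_2=2·2+1=5
a_3=2:  p_3=2·97+39=233,  q_3=2·5+2=12
fundamental: x₁=233, y₁=12  (since 54289 − 377·144 = 1)

233 12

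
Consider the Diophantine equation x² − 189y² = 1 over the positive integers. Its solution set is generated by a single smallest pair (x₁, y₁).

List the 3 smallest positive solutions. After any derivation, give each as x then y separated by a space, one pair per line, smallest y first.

√189 → a₀=13, period (1,2,1,26); ℓ=4 even so k=3
step 0: (13, 1)  from 13·(1,0) + (0,1)
…
step 2: (41, 3)  from 2·(14,1) + (13,1)
step 3: (55, 4)  from 1·(41,3) + (14,1)
→ (55, 4).  Check: 55²=3025, 189·4²=3024, difference 1.
k=2:  x_2 = 55·55+189·4·4 = 6049,  y_2 = 55·4+4·55 = 440
k=3:  x_3 = 55·6049+189·4·440 = 665335,  y_3 = 55·440+4·6049 = 48396

55 4
6049 440
665335 48396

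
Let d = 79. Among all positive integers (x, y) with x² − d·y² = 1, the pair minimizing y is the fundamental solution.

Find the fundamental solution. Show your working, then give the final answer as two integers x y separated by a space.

√79 = [8; 1,7,1,16, …], period ℓ=4 (even) → k=3
k=0  a_k=8  p_k/q_k = 8/1
…
k=2  a_k=7  p_k/q_k = 71/8
k=3  a_k=1  p_k/q_k = 80/9
(x₁, y₁) = (80, 9);  80² − 79·9² = 1 ✓

80 9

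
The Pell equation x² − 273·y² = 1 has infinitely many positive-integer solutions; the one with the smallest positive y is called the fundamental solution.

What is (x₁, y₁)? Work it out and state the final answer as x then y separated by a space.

√273 = [16; 1,1,10,1,1,32, …], period ℓ=6 (even) → k=5
step 0: (16, 1)  from 16·(1,0) + (0,1)
…
step 2: (33, 2)  from 1·(17,1) + (16,1)
step 3: (347, 21)  from 10·(33,2) + (17,1)
step 4: (380, 23)  from 1·(347,21) + (33,2)
step 5: (727, 44)  from 1·(380,23) + (347,21)
→ (727, 44).  Check: 727²=528529, 273·44²=528528, difference 1.

727 44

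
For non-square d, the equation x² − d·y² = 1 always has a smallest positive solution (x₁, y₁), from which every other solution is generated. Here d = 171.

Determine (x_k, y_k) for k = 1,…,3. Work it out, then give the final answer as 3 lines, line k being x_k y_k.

170 13
57799 4420
19651490 1502787

√171 = [13; 13,26, …], period ℓ=2 (even) → k=1
step 0: (13, 1)  from 13·(1,0) + (0,1)
step 1: (170, 13)  from 13·(13,1) + (1,0)
→ (170, 13).  Check: 170²=28900, 171·13²=28899, difference 1.
n=2: (170,13)∘(170,13) = (170·170+171·13·13, 170·13+13·170) = (57799,4420)
n=3: (57799,4420)∘(170,13) = (170·57799+171·13·4420, 170·4420+13·57799) = (19651490,1502787)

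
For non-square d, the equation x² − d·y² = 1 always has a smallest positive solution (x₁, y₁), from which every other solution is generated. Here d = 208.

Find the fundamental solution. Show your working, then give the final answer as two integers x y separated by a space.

√208 = [14; 2,2,1,2,2,28, …], period ℓ=6 (even) → k=5
a_0=14:  p_0=14·1+0=14,  q_0=14·0+1=1
a_1=2:  p_1=2·14+1=29,  q_1=2·1+0=2
a_2=2:  p_2=2·29+14=72,  q_2=2·2+1=5
…
a_4=2:  p_4=2·101+72=274,  q_4=2·7+5=19
a_5=2:  p_5=2·274+101=649,  q_5=2·19+7=45
fundamental: x₁=649, y₁=45  (since 421201 − 208·2025 = 1)

649 45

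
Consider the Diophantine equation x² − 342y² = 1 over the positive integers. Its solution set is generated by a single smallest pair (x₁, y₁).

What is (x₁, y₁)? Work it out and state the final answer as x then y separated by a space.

37 2

d=342: √d = [18; 2,36] (ℓ=2, even), read p_1/q_1
a_0=18:  p_0=18·1+0=18,  q_0=18·0+1=1
a_1=2:  p_1=2·18+1=37,  q_1=2·1+0=2
(x₁, y₁) = (37, 2);  37² − 342·2² = 1 ✓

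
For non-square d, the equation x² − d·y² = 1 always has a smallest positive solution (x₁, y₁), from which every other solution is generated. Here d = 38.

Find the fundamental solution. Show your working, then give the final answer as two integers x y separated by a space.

37 6

√38 = [6; 6,12, …], period ℓ=2 (even) → k=1
k=0  a_k=6  p_k/q_k = 6/1
k=1  a_k=6  p_k/q_k = 37/6
fundamental: x₁=37, y₁=6  (since 1369 − 38·36 = 1)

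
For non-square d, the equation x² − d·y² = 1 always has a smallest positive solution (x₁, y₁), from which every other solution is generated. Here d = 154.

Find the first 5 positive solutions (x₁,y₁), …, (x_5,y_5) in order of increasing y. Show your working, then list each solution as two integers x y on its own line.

21295 1716
906954049 73084440
38627172925615 3112666297884
1645131293994988801 132568457553795120
70066141772619400108975 5646090604103467862916

[12; 2,2,3,1,2,1,3,2,2,24] for √154; ℓ=10 ⇒ convergent index 9
k=0  a_k=12  p_k/q_k = 12/1
k=1  a_k=2  p_k/q_k = 25/2
…
k=3  a_k=3  p_k/q_k = 211/17
k=4  a_k=1  p_k/q_k = 273/22
…
k=7  a_k=3  p_k/q_k = 3847/310
k=8  a_k=2  p_k/q_k = 8724/703
k=9  a_k=2  p_k/q_k = 21295/1716
(x₁, y₁) = (21295, 1716);  21295² − 154·1716² = 1 ✓
(21295+1716√154)^2 = 906954049 + 73084440√154
(21295+1716√154)^3 = 38627172925615 + 3112666297884√154
(21295+1716√154)^4 = 1645131293994988801 + 132568457553795120√154
(21295+1716√154)^5 = 70066141772619400108975 + 5646090604103467862916√154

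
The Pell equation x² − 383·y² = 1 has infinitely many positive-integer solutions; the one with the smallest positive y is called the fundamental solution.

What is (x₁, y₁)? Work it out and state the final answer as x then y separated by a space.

18768 959

[19; 1,1,3,19,3,1,1,38] for √383; ℓ=8 ⇒ convergent index 7
k=0  a_k=19  p_k/q_k = 19/1
k=1  a_k=1  p_k/q_k = 20/1
…
k=5  a_k=3  p_k/q_k = 8063/412
k=6  a_k=1  p_k/q_k = 10705/547
k=7  a_k=1  p_k/q_k = 18768/959
(x₁, y₁) = (18768, 959);  18768² − 383·959² = 1 ✓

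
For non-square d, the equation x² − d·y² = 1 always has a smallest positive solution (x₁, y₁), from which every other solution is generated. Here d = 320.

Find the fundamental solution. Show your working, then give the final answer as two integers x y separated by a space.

[17; 1,7,1,34] for √320; ℓ=4 ⇒ convergent index 3
a_0=17:  p_0=17·1+0=17,  q_0=17·0+1=1
a_1=1:  p_1=1·17+1=18,  q_1=1·1+0=1
a_2=7:  p_2=7·18+17=143,  q_2=7·1+1=8
a_3=1:  p_3=1·143+18=161,  q_3=1·8+1=9
(x₁, y₁) = (161, 9);  161² − 320·9² = 1 ✓

161 9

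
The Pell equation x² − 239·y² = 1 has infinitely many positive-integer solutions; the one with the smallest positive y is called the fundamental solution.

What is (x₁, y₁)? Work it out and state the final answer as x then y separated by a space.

6195120 400729

[15; 2,5,1,2,4,15,4,2,1,5,2,30] for √239; ℓ=12 ⇒ convergent index 11
k=0  a_k=15  p_k/q_k = 15/1
k=1  a_k=2  p_k/q_k = 31/2
k=2  a_k=5  p_k/q_k = 170/11
…
k=4  a_k=2  p_k/q_k = 572/37
k=5  a_k=4  p_k/q_k = 2489/161
k=6  a_k=15  p_k/q_k = 37907/2452
k=7  a_k=4  p_k/q_k = 154117/9969
k=8  a_k=2  p_k/q_k = 346141/22390
k=9  a_k=1  p_k/q_k = 500258/32359
k=10  a_k=5  p_k/q_k = 2847431/184185
k=11  a_k=2  p_k/q_k = 6195120/400729
(x₁, y₁) = (6195120, 400729);  6195120² − 239·400729² = 1 ✓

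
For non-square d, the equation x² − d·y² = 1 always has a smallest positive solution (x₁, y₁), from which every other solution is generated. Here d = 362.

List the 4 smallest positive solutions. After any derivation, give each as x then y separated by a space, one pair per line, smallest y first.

723 38
1045457 54948
1511730099 79454770
2185960677697 114891542472

[19; 38] for √362; ℓ=1 ⇒ convergent index 1
k=0  a_k=19  p_k/q_k = 19/1
k=1  a_k=38  p_k/q_k = 723/38
→ (723, 38).  Check: 723²=522729, 362·38²=522728, difference 1.
k=2:  x_2 = 723·723+362·38·38 = 1045457,  y_2 = 723·38+38·723 = 54948
k=3:  x_3 = 723·1045457+362·38·54948 = 1511730099,  y_3 = 723·54948+38·1045457 = 79454770
k=4:  x_4 = 723·1511730099+362·38·79454770 = 2185960677697,  y_4 = 723·79454770+38·1511730099 = 114891542472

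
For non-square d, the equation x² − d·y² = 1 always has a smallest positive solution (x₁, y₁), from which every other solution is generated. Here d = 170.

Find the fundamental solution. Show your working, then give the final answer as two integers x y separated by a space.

339 26

√170 = [13; 26, …], period ℓ=1 (odd) → k=1
k=0  a_k=13  p_k/q_k = 13/1
k=1  a_k=26  p_k/q_k = 339/26
→ (339, 26).  Check: 339²=114921, 170·26²=114920, difference 1.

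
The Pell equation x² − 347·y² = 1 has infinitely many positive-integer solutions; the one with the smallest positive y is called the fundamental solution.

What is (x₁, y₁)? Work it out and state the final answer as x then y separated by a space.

641602 34443

√347 = [18; 1,1,1,2,4,…,1,1,36, …], period ℓ=14 (even) → k=13
k=0  a_k=18  p_k/q_k = 18/1
…
k=3  a_k=1  p_k/q_k = 56/3
…
k=5  a_k=4  p_k/q_k = 652/35
…
k=8  a_k=1  p_k/q_k = 15070/809
…
k=11  a_k=1  p_k/q_k = 238717/12815
k=12  a_k=1  p_k/q_k = 402885/21628
k=13  a_k=1  p_k/q_k = 641602/34443
fundamental: x₁=641602, y₁=34443  (since 411653126404 − 347·1186320249 = 1)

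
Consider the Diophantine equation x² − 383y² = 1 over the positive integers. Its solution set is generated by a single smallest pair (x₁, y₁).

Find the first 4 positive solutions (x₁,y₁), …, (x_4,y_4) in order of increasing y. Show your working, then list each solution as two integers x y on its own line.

18768 959
704475647 35997024
26443197867024 1351184291905
992571874432137217 50718053544949056

d=383: √d = [19; 1,1,3,19,3,1,1,38] (ℓ=8, even), read p_7/q_7
i=0: a=19 ⇒ p=19, q=1
i=1: a=1 ⇒ p=20, q=1
i=2: a=1 ⇒ p=39, q=2
i=3: a=3 ⇒ p=137, q=7
i=4: a=19 ⇒ p=2642, q=135
i=5: a=3 ⇒ p=8063, q=412
i=6: a=1 ⇒ p=10705, q=547
i=7: a=1 ⇒ p=18768, q=959
(x₁, y₁) = (18768, 959);  18768² − 383·959² = 1 ✓
(x_2, y_2) = (18768·18768 + 383·959·959, 18768·959 + 959·18768) = (704475647, 35997024)
(x_3, y_3) = (18768·704475647 + 383·959·35997024, 18768·35997024 + 959·704475647) = (26443197867024, 1351184291905)
(x_4, y_4) = (18768·26443197867024 + 383·959·1351184291905, 18768·1351184291905 + 959·26443197867024) = (992571874432137217, 50718053544949056)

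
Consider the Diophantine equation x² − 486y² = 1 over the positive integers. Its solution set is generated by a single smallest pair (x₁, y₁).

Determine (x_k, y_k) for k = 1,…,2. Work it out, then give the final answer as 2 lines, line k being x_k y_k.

485 22
470449 21340

√486 → a₀=22, period (22,44); ℓ=2 even so k=1
k=0  a_k=22  p_k/q_k = 22/1
k=1  a_k=22  p_k/q_k = 485/22
fundamental: x₁=485, y₁=22  (since 235225 − 486·484 = 1)
(485+22√486)^2 = 470449 + 21340√486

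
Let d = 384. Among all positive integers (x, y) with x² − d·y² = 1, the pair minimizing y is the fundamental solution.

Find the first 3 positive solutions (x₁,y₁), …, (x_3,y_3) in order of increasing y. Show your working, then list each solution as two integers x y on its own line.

d=384: √d = [19; 1,1,2,9,2,1,1,38] (ℓ=8, even), read p_7/q_7
k=0  a_k=19  p_k/q_k = 19/1
k=1  a_k=1  p_k/q_k = 20/1
k=2  a_k=1  p_k/q_k = 39/2
…
k=4  a_k=9  p_k/q_k = 921/47
k=5  a_k=2  p_k/q_k = 1940/99
k=6  a_k=1  p_k/q_k = 2861/146
k=7  a_k=1  p_k/q_k = 4801/245
→ (4801, 245).  Check: 4801²=23049601, 384·245²=23049600, difference 1.
(4801+245√384)^2 = 46099201 + 2352490√384
(4801+245√384)^3 = 442644523201 + 22588608735√384

4801 245
46099201 2352490
442644523201 22588608735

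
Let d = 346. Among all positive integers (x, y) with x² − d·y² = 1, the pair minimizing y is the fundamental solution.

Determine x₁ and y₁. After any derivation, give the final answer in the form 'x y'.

√346 = [18; 1,1,1,1,36, …], period ℓ=5 (odd) → k=9
i=0: a=18 ⇒ p=18, q=1
i=1: a=1 ⇒ p=19, q=1
…
i=8: a=1 ⇒ p=10398, q=559
i=9: a=1 ⇒ p=17299, q=930
fundamental: x₁=17299, y₁=930  (since 299255401 − 346·864900 = 1)

17299 930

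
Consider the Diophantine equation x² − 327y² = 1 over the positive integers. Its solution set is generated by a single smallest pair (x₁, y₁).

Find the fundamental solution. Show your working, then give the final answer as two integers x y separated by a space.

d=327: √d = [18; 12,36] (ℓ=2, even), read p_1/q_1
step 0: (18, 1)  from 18·(1,0) + (0,1)
step 1: (217, 12)  from 12·(18,1) + (1,0)
(x₁, y₁) = (217, 12);  217² − 327·12² = 1 ✓

217 12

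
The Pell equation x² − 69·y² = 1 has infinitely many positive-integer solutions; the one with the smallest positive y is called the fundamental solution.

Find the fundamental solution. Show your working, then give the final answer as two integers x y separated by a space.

7775 936

[8; 3,3,1,4,1,3,3,16] for √69; ℓ=8 ⇒ convergent index 7
i=0: a=8 ⇒ p=8, q=1
…
i=2: a=3 ⇒ p=83, q=10
…
i=5: a=1 ⇒ p=623, q=75
i=6: a=3 ⇒ p=2384, q=287
i=7: a=3 ⇒ p=7775, q=936
(x₁, y₁) = (7775, 936);  7775² − 69·936² = 1 ✓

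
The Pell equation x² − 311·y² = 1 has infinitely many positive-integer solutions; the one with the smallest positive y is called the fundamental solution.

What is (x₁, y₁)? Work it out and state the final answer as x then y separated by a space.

16883880 957397

[17; 1,1,1,2,1,…,1,1,34] for √311; ℓ=16 ⇒ convergent index 15
k=0  a_k=17  p_k/q_k = 17/1
k=1  a_k=1  p_k/q_k = 18/1
…
k=10  a_k=6  p_k/q_k = 1376656/78063
k=11  a_k=1  p_k/q_k = 1594239/90401
…
k=14  a_k=1  p_k/q_k = 10724507/608131
k=15  a_k=1  p_k/q_k = 16883880/957397
→ (16883880, 957397).  Check: 16883880²=285065403854400, 311·957397²=285065403854399, difference 1.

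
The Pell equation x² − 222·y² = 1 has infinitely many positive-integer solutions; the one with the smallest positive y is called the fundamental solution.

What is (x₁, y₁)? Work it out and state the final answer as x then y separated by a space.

149 10

[14; 1,8,1,28] for √222; ℓ=4 ⇒ convergent index 3
step 0: (14, 1)  from 14·(1,0) + (0,1)
step 1: (15, 1)  from 1·(14,1) + (1,0)
step 2: (134, 9)  from 8·(15,1) + (14,1)
step 3: (149, 10)  from 1·(134,9) + (15,1)
→ (149, 10).  Check: 149²=22201, 222·10²=22200, difference 1.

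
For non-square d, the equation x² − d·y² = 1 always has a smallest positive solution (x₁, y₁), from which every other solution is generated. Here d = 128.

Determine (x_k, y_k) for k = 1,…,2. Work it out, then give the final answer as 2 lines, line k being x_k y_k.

577 51
665857 58854

√128 → a₀=11, period (3,5,3,22); ℓ=4 even so k=3
k=0  a_k=11  p_k/q_k = 11/1
…
k=2  a_k=5  p_k/q_k = 181/16
k=3  a_k=3  p_k/q_k = 577/51
(x₁, y₁) = (577, 51);  577² − 128·51² = 1 ✓
(x_2, y_2) = (577·577 + 128·51·51, 577·51 + 51·577) = (665857, 58854)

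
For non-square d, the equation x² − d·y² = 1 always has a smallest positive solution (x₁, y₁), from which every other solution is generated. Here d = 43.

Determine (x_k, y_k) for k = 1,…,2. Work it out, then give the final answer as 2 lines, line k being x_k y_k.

√43 → a₀=6, period (1,1,3,1,5,1,3,1,1,12); ℓ=10 even so k=9
step 0: (6, 1)  from 6·(1,0) + (0,1)
…
step 3: (46, 7)  from 3·(13,2) + (7,1)
…
step 5: (341, 52)  from 5·(59,9) + (46,7)
step 6: (400, 61)  from 1·(341,52) + (59,9)
step 7: (1541, 235)  from 3·(400,61) + (341,52)
step 8: (1941, 296)  from 1·(1541,235) + (400,61)
step 9: (3482, 531)  from 1·(1941,296) + (1541,235)
(x₁, y₁) = (3482, 531);  3482² − 43·531² = 1 ✓
(x_2, y_2) = (3482·3482 + 43·531·531, 3482·531 + 531·3482) = (24248647, 3697884)

3482 531
24248647 3697884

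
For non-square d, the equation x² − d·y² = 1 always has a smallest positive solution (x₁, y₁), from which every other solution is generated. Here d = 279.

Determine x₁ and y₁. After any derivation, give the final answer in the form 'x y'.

[16; 1,2,2,1,2,2,1,32] for √279; ℓ=8 ⇒ convergent index 7
k=0  a_k=16  p_k/q_k = 16/1
…
k=4  a_k=1  p_k/q_k = 167/10
k=5  a_k=2  p_k/q_k = 451/27
k=6  a_k=2  p_k/q_k = 1069/64
k=7  a_k=1  p_k/q_k = 1520/91
→ (1520, 91).  Check: 1520²=2310400, 279·91²=2310399, difference 1.

1520 91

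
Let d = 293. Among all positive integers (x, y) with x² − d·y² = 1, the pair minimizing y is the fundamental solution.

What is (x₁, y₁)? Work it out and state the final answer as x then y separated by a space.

[17; 8,1,1,8,34] for √293; ℓ=5 ⇒ convergent index 9
i=0: a=17 ⇒ p=17, q=1
…
i=7: a=1 ⇒ p=764593, q=44668
i=8: a=1 ⇒ p=1444507, q=84389
i=9: a=8 ⇒ p=12320649, q=719780
fundamental: x₁=12320649, y₁=719780  (since 151798391781201 − 293·518083248400 = 1)

12320649 719780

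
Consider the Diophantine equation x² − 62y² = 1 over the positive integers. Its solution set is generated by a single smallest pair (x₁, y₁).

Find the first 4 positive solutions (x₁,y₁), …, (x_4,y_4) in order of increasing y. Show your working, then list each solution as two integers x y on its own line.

63 8
7937 1008
999999 127000
125991937 16000992

d=62: √d = [7; 1,6,1,14] (ℓ=4, even), read p_3/q_3
a_0=7:  p_0=7·1+0=7,  q_0=7·0+1=1
…
a_2=6:  p_2=6·8+7=55,  q_2=6·1+1=7
a_3=1:  p_3=1·55+8=63,  q_3=1·7+1=8
(x₁, y₁) = (63, 8);  63² − 62·8² = 1 ✓
k=2:  x_2 = 63·63+62·8·8 = 7937,  y_2 = 63·8+8·63 = 1008
k=3:  x_3 = 63·7937+62·8·1008 = 999999,  y_3 = 63·1008+8·7937 = 127000
k=4:  x_4 = 63·999999+62·8·127000 = 125991937,  y_4 = 63·127000+8·999999 = 16000992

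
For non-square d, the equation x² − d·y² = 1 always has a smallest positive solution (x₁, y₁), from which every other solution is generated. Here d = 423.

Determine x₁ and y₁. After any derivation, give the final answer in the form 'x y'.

√423 = [20; 1,1,3,4,3,1,1,40, …], period ℓ=8 (even) → k=7
k=0  a_k=20  p_k/q_k = 20/1
…
k=2  a_k=1  p_k/q_k = 41/2
…
k=4  a_k=4  p_k/q_k = 617/30
k=5  a_k=3  p_k/q_k = 1995/97
k=6  a_k=1  p_k/q_k = 2612/127
k=7  a_k=1  p_k/q_k = 4607/224
→ (4607, 224).  Check: 4607²=21224449, 423·224²=21224448, difference 1.

4607 224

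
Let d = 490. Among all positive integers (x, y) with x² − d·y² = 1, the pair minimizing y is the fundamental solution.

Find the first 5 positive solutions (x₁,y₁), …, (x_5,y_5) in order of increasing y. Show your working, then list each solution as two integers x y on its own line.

1039681 46968
2161873163521 97663474416
4495316905044313921 203077717488555624
9347391150304592810234881 422272088792340335957472
19436609957075163398170578312001 878056535095215307939712337240

√490 → a₀=22, period (7,2,1,4,4,4,1,2,7,44); ℓ=10 even so k=9
i=0: a=22 ⇒ p=22, q=1
i=1: a=7 ⇒ p=155, q=7
i=2: a=2 ⇒ p=332, q=15
i=3: a=1 ⇒ p=487, q=22
i=4: a=4 ⇒ p=2280, q=103
i=5: a=4 ⇒ p=9607, q=434
i=6: a=4 ⇒ p=40708, q=1839
i=7: a=1 ⇒ p=50315, q=2273
i=8: a=2 ⇒ p=141338, q=6385
i=9: a=7 ⇒ p=1039681, q=46968
→ (1039681, 46968).  Check: 1039681²=1080936581761, 490·46968²=1080936581760, difference 1.
k=2:  x_2 = 1039681·1039681+490·46968·46968 = 2161873163521,  y_2 = 1039681·46968+46968·1039681 = 97663474416
k=3:  x_3 = 1039681·2161873163521+490·46968·97663474416 = 4495316905044313921,  y_3 = 1039681·97663474416+46968·2161873163521 = 203077717488555624
k=4:  x_4 = 1039681·4495316905044313921+490·46968·203077717488555624 = 9347391150304592810234881,  y_4 = 1039681·203077717488555624+46968·4495316905044313921 = 422272088792340335957472
k=5:  x_5 = 1039681·9347391150304592810234881+490·46968·422272088792340335957472 = 19436609957075163398170578312001,  y_5 = 1039681·422272088792340335957472+46968·9347391150304592810234881 = 878056535095215307939712337240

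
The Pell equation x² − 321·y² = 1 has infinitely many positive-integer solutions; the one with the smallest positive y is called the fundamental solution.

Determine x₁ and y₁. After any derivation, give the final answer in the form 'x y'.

[17; 1,10,1,34] for √321; ℓ=4 ⇒ convergent index 3
k=0  a_k=17  p_k/q_k = 17/1
…
k=2  a_k=10  p_k/q_k = 197/11
k=3  a_k=1  p_k/q_k = 215/12
fundamental: x₁=215, y₁=12  (since 46225 − 321·144 = 1)

215 12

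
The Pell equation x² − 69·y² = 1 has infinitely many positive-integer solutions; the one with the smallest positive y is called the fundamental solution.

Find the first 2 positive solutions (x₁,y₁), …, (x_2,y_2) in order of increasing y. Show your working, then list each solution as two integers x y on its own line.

[8; 3,3,1,4,1,3,3,16] for √69; ℓ=8 ⇒ convergent index 7
step 0: (8, 1)  from 8·(1,0) + (0,1)
…
step 4: (515, 62)  from 4·(108,13) + (83,10)
…
step 6: (2384, 287)  from 3·(623,75) + (515,62)
step 7: (7775, 936)  from 3·(2384,287) + (623,75)
→ (7775, 936).  Check: 7775²=60450625, 69·936²=60450624, difference 1.
(x_2, y_2) = (7775·7775 + 69·936·936, 7775·936 + 936·7775) = (120901249, 14554800)

7775 936
120901249 14554800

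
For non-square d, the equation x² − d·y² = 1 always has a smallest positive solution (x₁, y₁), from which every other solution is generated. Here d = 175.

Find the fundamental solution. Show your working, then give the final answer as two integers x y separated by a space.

2024 153

√175 = [13; 4,2,1,2,4,26, …], period ℓ=6 (even) → k=5
a_0=13:  p_0=13·1+0=13,  q_0=13·0+1=1
…
a_2=2:  p_2=2·53+13=119,  q_2=2·4+1=9
…
a_4=2:  p_4=2·172+119=463,  q_4=2·13+9=35
a_5=4:  p_5=4·463+172=2024,  q_5=4·35+13=153
(x₁, y₁) = (2024, 153);  2024² − 175·153² = 1 ✓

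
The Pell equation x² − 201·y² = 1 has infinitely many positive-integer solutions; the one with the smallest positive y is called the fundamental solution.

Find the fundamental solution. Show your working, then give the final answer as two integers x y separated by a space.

515095 36332

√201 = [14; 5,1,1,1,2,…,1,5,28, …], period ℓ=14 (even) → k=13
k=0  a_k=14  p_k/q_k = 14/1
…
k=2  a_k=1  p_k/q_k = 85/6
…
k=7  a_k=8  p_k/q_k = 7670/541
…
k=9  a_k=2  p_k/q_k = 24768/1747
k=10  a_k=1  p_k/q_k = 33317/2350
k=11  a_k=1  p_k/q_k = 58085/4097
k=12  a_k=1  p_k/q_k = 91402/6447
k=13  a_k=5  p_k/q_k = 515095/36332
(x₁, y₁) = (515095, 36332);  515095² − 201·36332² = 1 ✓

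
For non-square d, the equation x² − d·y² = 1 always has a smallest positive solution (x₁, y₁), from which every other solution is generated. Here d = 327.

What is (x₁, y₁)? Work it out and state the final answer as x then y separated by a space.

217 12

d=327: √d = [18; 12,36] (ℓ=2, even), read p_1/q_1
step 0: (18, 1)  from 18·(1,0) + (0,1)
step 1: (217, 12)  from 12·(18,1) + (1,0)
→ (217, 12).  Check: 217²=47089, 327·12²=47088, difference 1.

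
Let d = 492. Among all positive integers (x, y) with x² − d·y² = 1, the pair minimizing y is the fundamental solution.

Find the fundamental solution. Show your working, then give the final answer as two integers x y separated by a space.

29767 1342

d=492: √d = [22; 5,1,1,10,1,1,5,44] (ℓ=8, even), read p_7/q_7
i=0: a=22 ⇒ p=22, q=1
…
i=2: a=1 ⇒ p=133, q=6
…
i=4: a=10 ⇒ p=2573, q=116
i=5: a=1 ⇒ p=2817, q=127
i=6: a=1 ⇒ p=5390, q=243
i=7: a=5 ⇒ p=29767, q=1342
fundamental: x₁=29767, y₁=1342  (since 886074289 − 492·1800964 = 1)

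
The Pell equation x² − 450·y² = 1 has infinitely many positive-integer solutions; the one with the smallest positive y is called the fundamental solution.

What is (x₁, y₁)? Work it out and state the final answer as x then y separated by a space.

19601 924

d=450: √d = [21; 4,1,2,4,2,1,4,42] (ℓ=8, even), read p_7/q_7
a_0=21:  p_0=21·1+0=21,  q_0=21·0+1=1
…
a_4=4:  p_4=4·297+106=1294,  q_4=4·14+5=61
…
a_6=1:  p_6=1·2885+1294=4179,  q_6=1·136+61=197
a_7=4:  p_7=4·4179+2885=19601,  q_7=4·197+136=924
→ (19601, 924).  Check: 19601²=384199201, 450·924²=384199200, difference 1.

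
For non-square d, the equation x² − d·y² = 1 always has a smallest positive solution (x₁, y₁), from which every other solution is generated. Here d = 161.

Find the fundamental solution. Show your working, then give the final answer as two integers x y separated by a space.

11775 928

√161 = [12; 1,2,4,1,2,1,4,2,1,24, …], period ℓ=10 (even) → k=9
step 0: (12, 1)  from 12·(1,0) + (0,1)
step 1: (13, 1)  from 1·(12,1) + (1,0)
step 2: (38, 3)  from 2·(13,1) + (12,1)
step 3: (165, 13)  from 4·(38,3) + (13,1)
step 4: (203, 16)  from 1·(165,13) + (38,3)
step 5: (571, 45)  from 2·(203,16) + (165,13)
step 6: (774, 61)  from 1·(571,45) + (203,16)
step 7: (3667, 289)  from 4·(774,61) + (571,45)
step 8: (8108, 639)  from 2·(3667,289) + (774,61)
step 9: (11775, 928)  from 1·(8108,639) + (3667,289)
(x₁, y₁) = (11775, 928);  11775² − 161·928² = 1 ✓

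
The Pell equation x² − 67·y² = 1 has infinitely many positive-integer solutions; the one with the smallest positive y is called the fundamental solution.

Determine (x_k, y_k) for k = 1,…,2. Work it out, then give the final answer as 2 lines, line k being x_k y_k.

√67 → a₀=8, period (5,2,1,1,7,1,1,2,5,16); ℓ=10 even so k=9
a_0=8:  p_0=8·1+0=8,  q_0=8·0+1=1
…
a_3=1:  p_3=1·90+41=131,  q_3=1·11+5=16
a_4=1:  p_4=1·131+90=221,  q_4=1·16+11=27
…
a_8=2:  p_8=2·3577+1899=9053,  q_8=2·437+232=1106
a_9=5:  p_9=5·9053+3577=48842,  q_9=5·1106+437=5967
fundamental: x₁=48842, y₁=5967  (since 2385540964 − 67·35605089 = 1)
n=2: (48842,5967)∘(48842,5967) = (48842·48842+67·5967·5967, 48842·5967+5967·48842) = (4771081927,582880428)

48842 5967
4771081927 582880428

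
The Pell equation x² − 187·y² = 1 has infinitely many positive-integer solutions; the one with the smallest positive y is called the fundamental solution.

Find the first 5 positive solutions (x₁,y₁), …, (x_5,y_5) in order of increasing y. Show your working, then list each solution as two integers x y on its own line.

1682 123
5658247 413772
19034341226 1391928885
64031518226017 4682448355368
215402008277979962 15751754875529067

d=187: √d = [13; 1,2,13,2,1,26] (ℓ=6, even), read p_5/q_5
step 0: (13, 1)  from 13·(1,0) + (0,1)
step 1: (14, 1)  from 1·(13,1) + (1,0)
…
step 4: (1135, 83)  from 2·(547,40) + (41,3)
step 5: (1682, 123)  from 1·(1135,83) + (547,40)
(x₁, y₁) = (1682, 123);  1682² − 187·123² = 1 ✓
(1682+123√187)^2 = 5658247 + 413772√187
(1682+123√187)^3 = 19034341226 + 1391928885√187
(1682+123√187)^4 = 64031518226017 + 4682448355368√187
(1682+123√187)^5 = 215402008277979962 + 15751754875529067√187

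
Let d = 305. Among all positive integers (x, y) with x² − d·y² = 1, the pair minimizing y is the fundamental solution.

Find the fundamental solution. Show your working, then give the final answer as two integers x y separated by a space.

489 28

d=305: √d = [17; 2,6,2,34] (ℓ=4, even), read p_3/q_3
i=0: a=17 ⇒ p=17, q=1
…
i=2: a=6 ⇒ p=227, q=13
i=3: a=2 ⇒ p=489, q=28
fundamental: x₁=489, y₁=28  (since 239121 − 305·784 = 1)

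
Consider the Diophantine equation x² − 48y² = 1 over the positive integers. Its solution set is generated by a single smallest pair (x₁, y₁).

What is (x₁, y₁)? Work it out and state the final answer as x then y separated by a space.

[6; 1,12] for √48; ℓ=2 ⇒ convergent index 1
step 0: (6, 1)  from 6·(1,0) + (0,1)
step 1: (7, 1)  from 1·(6,1) + (1,0)
fundamental: x₁=7, y₁=1  (since 49 − 48·1 = 1)

7 1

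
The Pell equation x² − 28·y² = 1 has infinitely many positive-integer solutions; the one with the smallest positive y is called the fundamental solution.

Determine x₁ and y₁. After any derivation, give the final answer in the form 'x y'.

√28 → a₀=5, period (3,2,3,10); ℓ=4 even so k=3
a_0=5:  p_0=5·1+0=5,  q_0=5·0+1=1
…
a_2=2:  p_2=2·16+5=37,  q_2=2·3+1=7
a_3=3:  p_3=3·37+16=127,  q_3=3·7+3=24
(x₁, y₁) = (127, 24);  127² − 28·24² = 1 ✓

127 24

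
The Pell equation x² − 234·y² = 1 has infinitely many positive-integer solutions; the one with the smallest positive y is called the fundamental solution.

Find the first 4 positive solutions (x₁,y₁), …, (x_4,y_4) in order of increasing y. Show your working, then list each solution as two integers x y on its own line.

[15; 3,2,1,2,1,2,3,30] for √234; ℓ=8 ⇒ convergent index 7
step 0: (15, 1)  from 15·(1,0) + (0,1)
…
step 3: (153, 10)  from 1·(107,7) + (46,3)
…
step 5: (566, 37)  from 1·(413,27) + (153,10)
step 6: (1545, 101)  from 2·(566,37) + (413,27)
step 7: (5201, 340)  from 3·(1545,101) + (566,37)
fundamental: x₁=5201, y₁=340  (since 27050401 − 234·115600 = 1)
k=2:  x_2 = 5201·5201+234·340·340 = 54100801,  y_2 = 5201·340+340·5201 = 3536680
k=3:  x_3 = 5201·54100801+234·340·3536680 = 562756526801,  y_3 = 5201·3536680+340·54100801 = 36788545020
k=4:  x_4 = 5201·562756526801+234·340·36788545020 = 5853793337683201,  y_4 = 5201·36788545020+340·562756526801 = 382674441761360

5201 340
54100801 3536680
562756526801 36788545020
5853793337683201 382674441761360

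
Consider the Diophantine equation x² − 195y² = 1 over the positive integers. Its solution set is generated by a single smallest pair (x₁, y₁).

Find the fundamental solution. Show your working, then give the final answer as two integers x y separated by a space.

14 1

d=195: √d = [13; 1,26] (ℓ=2, even), read p_1/q_1
i=0: a=13 ⇒ p=13, q=1
i=1: a=1 ⇒ p=14, q=1
→ (14, 1).  Check: 14²=196, 195·1²=195, difference 1.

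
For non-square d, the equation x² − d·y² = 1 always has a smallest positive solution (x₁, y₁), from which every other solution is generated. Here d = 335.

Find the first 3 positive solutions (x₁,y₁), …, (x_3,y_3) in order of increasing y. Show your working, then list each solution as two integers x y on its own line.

604 33
729631 39864
881393644 48155679

[18; 3,3,3,36] for √335; ℓ=4 ⇒ convergent index 3
i=0: a=18 ⇒ p=18, q=1
…
i=2: a=3 ⇒ p=183, q=10
i=3: a=3 ⇒ p=604, q=33
fundamental: x₁=604, y₁=33  (since 364816 − 335·1089 = 1)
(604+33√335)^2 = 729631 + 39864√335
(604+33√335)^3 = 881393644 + 48155679√335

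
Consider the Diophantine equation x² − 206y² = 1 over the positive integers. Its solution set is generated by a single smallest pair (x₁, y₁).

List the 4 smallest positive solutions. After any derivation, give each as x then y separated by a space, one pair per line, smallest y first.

59535 4148
7088832449 493902360
844067279642895 58808954001052
100503090979990675201 7002382152411359280

[14; 2,1,5,14,5,1,2,28] for √206; ℓ=8 ⇒ convergent index 7
i=0: a=14 ⇒ p=14, q=1
i=1: a=2 ⇒ p=29, q=2
…
i=5: a=5 ⇒ p=17539, q=1222
i=6: a=1 ⇒ p=20998, q=1463
i=7: a=2 ⇒ p=59535, q=4148
fundamental: x₁=59535, y₁=4148  (since 3544416225 − 206·17205904 = 1)
n=2: (59535,4148)∘(59535,4148) = (59535·59535+206·4148·4148, 59535·4148+4148·59535) = (7088832449,493902360)
n=3: (7088832449,493902360)∘(59535,4148) = (59535·7088832449+206·4148·493902360, 59535·493902360+4148·7088832449) = (844067279642895,58808954001052)
n=4: (844067279642895,58808954001052)∘(59535,4148) = (59535·844067279642895+206·4148·58808954001052, 59535·58808954001052+4148·844067279642895) = (100503090979990675201,7002382152411359280)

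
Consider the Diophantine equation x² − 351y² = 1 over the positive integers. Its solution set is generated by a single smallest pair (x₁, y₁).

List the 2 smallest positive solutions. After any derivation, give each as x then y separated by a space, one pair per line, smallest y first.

√351 = [18; 1,2,1,3,2,2,2,3,1,2,1,36, …], period ℓ=12 (even) → k=11
a_0=18:  p_0=18·1+0=18,  q_0=18·0+1=1
…
a_2=2:  p_2=2·19+18=56,  q_2=2·1+1=3
a_3=1:  p_3=1·56+19=75,  q_3=1·3+1=4
a_4=3:  p_4=3·75+56=281,  q_4=3·4+3=15
a_5=2:  p_5=2·281+75=637,  q_5=2·15+4=34
a_6=2:  p_6=2·637+281=1555,  q_6=2·34+15=83
a_7=2:  p_7=2·1555+637=3747,  q_7=2·83+34=200
a_8=3:  p_8=3·3747+1555=12796,  q_8=3·200+83=683
…
a_10=2:  p_10=2·16543+12796=45882,  q_10=2·883+683=2449
a_11=1:  p_11=1·45882+16543=62425,  q_11=1·2449+883=3332
fundamental: x₁=62425, y₁=3332  (since 3896880625 − 351·11102224 = 1)
(62425+3332√351)^2 = 7793761249 + 416000200√351

62425 3332
7793761249 416000200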